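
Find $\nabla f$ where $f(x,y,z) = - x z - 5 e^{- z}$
(-z, 0, -x + 5*exp(-z))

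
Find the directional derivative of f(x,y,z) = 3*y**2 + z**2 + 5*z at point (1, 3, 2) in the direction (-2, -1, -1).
-9*sqrt(6)/2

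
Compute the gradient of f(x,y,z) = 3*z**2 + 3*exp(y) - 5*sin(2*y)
(0, 3*exp(y) - 10*cos(2*y), 6*z)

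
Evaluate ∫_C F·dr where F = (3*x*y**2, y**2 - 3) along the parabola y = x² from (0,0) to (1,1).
-13/6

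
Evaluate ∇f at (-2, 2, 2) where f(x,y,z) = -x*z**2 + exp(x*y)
(-4 + 2*exp(-4), -2*exp(-4), 8)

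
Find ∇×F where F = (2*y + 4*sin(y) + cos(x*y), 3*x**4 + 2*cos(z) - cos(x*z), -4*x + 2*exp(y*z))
(-x*sin(x*z) + 2*z*exp(y*z) + 2*sin(z), 4, 12*x**3 + x*sin(x*y) + z*sin(x*z) - 4*cos(y) - 2)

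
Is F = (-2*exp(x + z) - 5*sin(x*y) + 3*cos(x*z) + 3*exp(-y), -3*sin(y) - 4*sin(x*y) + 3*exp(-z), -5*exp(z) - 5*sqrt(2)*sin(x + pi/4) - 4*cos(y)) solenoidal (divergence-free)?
No, ∇·F = -4*x*cos(x*y) - 5*y*cos(x*y) - 3*z*sin(x*z) - 5*exp(z) - 2*exp(x + z) - 3*cos(y)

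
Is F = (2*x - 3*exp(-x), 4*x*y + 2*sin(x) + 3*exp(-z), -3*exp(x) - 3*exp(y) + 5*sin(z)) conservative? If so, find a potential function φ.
No, ∇×F = (-3*exp(y) + 3*exp(-z), 3*exp(x), 4*y + 2*cos(x)) ≠ 0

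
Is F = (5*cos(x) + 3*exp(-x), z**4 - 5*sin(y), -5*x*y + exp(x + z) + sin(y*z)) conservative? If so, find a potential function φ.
No, ∇×F = (-5*x - 4*z**3 + z*cos(y*z), 5*y - exp(x + z), 0) ≠ 0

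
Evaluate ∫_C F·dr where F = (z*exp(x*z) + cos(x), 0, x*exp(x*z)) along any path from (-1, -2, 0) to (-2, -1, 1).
-1 - sin(2) + exp(-2) + sin(1)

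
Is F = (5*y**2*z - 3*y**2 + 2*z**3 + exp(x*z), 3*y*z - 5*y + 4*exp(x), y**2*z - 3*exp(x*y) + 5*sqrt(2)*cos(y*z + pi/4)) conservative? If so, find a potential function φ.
No, ∇×F = (-3*x*exp(x*y) + 2*y*z - 3*y - 5*sqrt(2)*z*sin(y*z + pi/4), x*exp(x*z) + 5*y**2 + 3*y*exp(x*y) + 6*z**2, -10*y*z + 6*y + 4*exp(x)) ≠ 0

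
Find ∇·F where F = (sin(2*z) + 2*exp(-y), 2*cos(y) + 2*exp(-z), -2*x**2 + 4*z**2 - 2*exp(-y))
8*z - 2*sin(y)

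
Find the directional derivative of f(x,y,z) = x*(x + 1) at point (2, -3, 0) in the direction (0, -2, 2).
0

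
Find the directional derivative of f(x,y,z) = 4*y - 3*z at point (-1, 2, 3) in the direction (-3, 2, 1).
5*sqrt(14)/14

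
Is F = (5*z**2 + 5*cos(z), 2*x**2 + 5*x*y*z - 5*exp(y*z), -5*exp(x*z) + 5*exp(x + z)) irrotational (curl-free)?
No, ∇×F = (5*y*(-x + exp(y*z)), 5*z*exp(x*z) + 10*z - 5*exp(x + z) - 5*sin(z), 4*x + 5*y*z)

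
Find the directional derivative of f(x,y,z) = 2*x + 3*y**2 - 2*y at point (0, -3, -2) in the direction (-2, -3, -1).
4*sqrt(14)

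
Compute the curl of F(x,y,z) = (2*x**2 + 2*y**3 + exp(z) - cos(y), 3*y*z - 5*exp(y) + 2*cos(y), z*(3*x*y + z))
(3*x*z - 3*y, -3*y*z + exp(z), -6*y**2 - sin(y))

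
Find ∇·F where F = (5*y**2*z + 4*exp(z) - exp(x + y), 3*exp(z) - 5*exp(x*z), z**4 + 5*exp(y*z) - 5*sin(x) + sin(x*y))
5*y*exp(y*z) + 4*z**3 - exp(x + y)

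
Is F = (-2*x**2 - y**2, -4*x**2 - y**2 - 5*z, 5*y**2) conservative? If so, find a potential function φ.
No, ∇×F = (10*y + 5, 0, -8*x + 2*y) ≠ 0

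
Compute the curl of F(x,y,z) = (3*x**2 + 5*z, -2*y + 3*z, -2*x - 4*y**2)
(-8*y - 3, 7, 0)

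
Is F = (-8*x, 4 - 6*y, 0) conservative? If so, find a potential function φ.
Yes, F is conservative. φ = -4*x**2 - 3*y**2 + 4*y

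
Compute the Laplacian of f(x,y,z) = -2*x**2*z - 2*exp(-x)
-4*z - 2*exp(-x)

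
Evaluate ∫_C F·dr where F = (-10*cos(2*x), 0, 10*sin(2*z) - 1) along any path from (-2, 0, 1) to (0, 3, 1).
-5*sin(4)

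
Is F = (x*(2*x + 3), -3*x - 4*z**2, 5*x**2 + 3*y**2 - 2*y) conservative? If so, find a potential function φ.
No, ∇×F = (6*y + 8*z - 2, -10*x, -3) ≠ 0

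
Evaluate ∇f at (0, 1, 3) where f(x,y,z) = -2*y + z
(0, -2, 1)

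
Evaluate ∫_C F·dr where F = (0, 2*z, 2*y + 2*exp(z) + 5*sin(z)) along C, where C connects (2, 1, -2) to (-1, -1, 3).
5*cos(2) - 2 - 2*exp(-2) - 5*cos(3) + 2*exp(3)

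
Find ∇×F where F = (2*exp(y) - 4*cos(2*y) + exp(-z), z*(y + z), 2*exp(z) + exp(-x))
(-y - 2*z, -exp(-z) + exp(-x), -2*exp(y) - 8*sin(2*y))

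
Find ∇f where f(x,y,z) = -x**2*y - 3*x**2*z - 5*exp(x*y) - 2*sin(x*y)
(-2*x*y - 6*x*z - 5*y*exp(x*y) - 2*y*cos(x*y), -x*(x + 5*exp(x*y) + 2*cos(x*y)), -3*x**2)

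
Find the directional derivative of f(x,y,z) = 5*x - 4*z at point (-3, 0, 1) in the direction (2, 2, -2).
3*sqrt(3)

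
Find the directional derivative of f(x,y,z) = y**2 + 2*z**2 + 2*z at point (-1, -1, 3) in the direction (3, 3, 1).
8*sqrt(19)/19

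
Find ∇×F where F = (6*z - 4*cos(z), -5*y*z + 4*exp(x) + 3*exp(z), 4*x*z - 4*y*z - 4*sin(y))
(5*y - 4*z - 3*exp(z) - 4*cos(y), -4*z + 4*sin(z) + 6, 4*exp(x))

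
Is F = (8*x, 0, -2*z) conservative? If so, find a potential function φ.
Yes, F is conservative. φ = 4*x**2 - z**2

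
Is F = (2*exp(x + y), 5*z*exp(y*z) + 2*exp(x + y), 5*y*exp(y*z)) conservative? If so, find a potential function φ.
Yes, F is conservative. φ = 5*exp(y*z) + 2*exp(x + y)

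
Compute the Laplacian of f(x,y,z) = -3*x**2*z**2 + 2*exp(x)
-6*x**2 - 6*z**2 + 2*exp(x)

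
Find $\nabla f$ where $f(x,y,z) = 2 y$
(0, 2, 0)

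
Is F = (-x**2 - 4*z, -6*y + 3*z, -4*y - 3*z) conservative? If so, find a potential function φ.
No, ∇×F = (-7, -4, 0) ≠ 0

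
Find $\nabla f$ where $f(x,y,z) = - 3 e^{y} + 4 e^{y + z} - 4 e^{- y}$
(0, -3*exp(y) + 4*exp(y + z) + 4*exp(-y), 4*exp(y + z))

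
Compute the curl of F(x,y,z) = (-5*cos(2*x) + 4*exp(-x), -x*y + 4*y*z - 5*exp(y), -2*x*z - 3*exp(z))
(-4*y, 2*z, -y)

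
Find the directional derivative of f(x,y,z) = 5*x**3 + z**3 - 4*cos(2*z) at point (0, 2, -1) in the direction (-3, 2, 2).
2*sqrt(17)*(3 - 8*sin(2))/17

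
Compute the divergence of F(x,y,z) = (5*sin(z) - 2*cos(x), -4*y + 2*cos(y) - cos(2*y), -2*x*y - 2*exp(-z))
2*((sin(x) - sin(y) + sin(2*y) - 2)*exp(z) + 1)*exp(-z)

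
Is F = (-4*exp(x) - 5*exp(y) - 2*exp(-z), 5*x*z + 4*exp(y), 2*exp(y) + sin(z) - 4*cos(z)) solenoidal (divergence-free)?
No, ∇·F = -4*exp(x) + 4*exp(y) + 4*sin(z) + cos(z)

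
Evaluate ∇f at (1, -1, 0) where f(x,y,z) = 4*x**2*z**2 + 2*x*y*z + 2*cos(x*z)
(0, 0, -2)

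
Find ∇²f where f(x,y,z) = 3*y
0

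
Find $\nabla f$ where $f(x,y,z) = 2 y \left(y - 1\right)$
(0, 4*y - 2, 0)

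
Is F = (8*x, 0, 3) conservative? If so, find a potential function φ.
Yes, F is conservative. φ = 4*x**2 + 3*z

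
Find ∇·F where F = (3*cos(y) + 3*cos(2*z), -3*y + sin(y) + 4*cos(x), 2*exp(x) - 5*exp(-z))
cos(y) - 3 + 5*exp(-z)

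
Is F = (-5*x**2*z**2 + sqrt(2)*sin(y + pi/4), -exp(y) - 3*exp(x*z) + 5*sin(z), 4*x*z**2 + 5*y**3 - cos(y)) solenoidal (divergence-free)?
No, ∇·F = -10*x*z**2 + 8*x*z - exp(y)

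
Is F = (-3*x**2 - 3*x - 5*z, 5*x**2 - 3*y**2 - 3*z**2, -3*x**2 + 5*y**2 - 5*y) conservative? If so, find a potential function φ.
No, ∇×F = (10*y + 6*z - 5, 6*x - 5, 10*x) ≠ 0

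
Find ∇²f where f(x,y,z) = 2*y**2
4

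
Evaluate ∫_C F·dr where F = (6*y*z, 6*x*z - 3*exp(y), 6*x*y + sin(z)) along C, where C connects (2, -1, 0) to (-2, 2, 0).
3*(1 - exp(3))*exp(-1)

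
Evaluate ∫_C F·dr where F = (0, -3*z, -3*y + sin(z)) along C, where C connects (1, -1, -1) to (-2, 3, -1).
12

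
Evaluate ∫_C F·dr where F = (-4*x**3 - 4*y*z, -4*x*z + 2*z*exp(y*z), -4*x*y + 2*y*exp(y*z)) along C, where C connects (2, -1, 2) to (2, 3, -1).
-2*exp(-2) + 2*exp(-3) + 8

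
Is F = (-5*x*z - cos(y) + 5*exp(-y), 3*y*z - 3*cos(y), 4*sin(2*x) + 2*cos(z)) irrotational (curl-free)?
No, ∇×F = (-3*y, -5*x - 8*cos(2*x), -sin(y) + 5*exp(-y))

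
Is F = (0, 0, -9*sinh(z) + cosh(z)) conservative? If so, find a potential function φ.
Yes, F is conservative. φ = sinh(z) - 9*cosh(z)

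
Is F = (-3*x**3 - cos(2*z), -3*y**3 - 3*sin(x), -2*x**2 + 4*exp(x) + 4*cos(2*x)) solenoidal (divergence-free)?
No, ∇·F = -9*x**2 - 9*y**2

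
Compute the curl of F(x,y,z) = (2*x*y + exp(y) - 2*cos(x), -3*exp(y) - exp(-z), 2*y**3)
(6*y**2 - exp(-z), 0, -2*x - exp(y))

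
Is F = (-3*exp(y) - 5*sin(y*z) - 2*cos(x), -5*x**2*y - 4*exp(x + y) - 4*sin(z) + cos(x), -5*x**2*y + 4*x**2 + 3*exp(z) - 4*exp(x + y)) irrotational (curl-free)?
No, ∇×F = (-5*x**2 - 4*exp(x + y) + 4*cos(z), 10*x*y - 8*x - 5*y*cos(y*z) + 4*exp(x + y), -10*x*y + 5*z*cos(y*z) + 3*exp(y) - 4*exp(x + y) - sin(x))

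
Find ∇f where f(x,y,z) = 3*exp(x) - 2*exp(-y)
(3*exp(x), 2*exp(-y), 0)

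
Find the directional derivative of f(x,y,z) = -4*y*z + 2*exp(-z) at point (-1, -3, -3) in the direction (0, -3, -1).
sqrt(10)*(-24 + exp(3))/5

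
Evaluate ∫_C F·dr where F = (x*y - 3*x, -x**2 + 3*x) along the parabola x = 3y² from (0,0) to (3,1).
-87/10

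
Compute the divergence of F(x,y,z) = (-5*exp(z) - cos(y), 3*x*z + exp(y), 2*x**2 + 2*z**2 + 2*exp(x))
4*z + exp(y)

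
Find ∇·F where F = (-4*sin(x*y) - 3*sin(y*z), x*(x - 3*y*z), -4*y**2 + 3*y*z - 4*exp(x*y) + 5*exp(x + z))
-3*x*z - 4*y*cos(x*y) + 3*y + 5*exp(x + z)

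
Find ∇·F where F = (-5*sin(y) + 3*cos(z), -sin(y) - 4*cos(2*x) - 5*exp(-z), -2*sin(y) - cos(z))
sin(z) - cos(y)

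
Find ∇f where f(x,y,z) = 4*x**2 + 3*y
(8*x, 3, 0)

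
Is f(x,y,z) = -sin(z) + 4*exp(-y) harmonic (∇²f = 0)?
No, ∇²f = sin(z) + 4*exp(-y)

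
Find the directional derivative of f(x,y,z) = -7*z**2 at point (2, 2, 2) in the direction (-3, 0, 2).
-56*sqrt(13)/13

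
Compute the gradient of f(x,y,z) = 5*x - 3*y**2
(5, -6*y, 0)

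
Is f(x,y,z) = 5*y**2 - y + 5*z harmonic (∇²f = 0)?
No, ∇²f = 10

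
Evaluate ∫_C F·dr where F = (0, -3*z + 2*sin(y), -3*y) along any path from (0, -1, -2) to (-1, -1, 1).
9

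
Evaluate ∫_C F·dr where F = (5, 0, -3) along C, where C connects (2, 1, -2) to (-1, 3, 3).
-30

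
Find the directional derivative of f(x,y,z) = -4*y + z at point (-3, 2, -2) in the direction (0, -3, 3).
5*sqrt(2)/2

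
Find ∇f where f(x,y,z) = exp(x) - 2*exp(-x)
(exp(x) + 2*exp(-x), 0, 0)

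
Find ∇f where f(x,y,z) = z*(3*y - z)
(0, 3*z, 3*y - 2*z)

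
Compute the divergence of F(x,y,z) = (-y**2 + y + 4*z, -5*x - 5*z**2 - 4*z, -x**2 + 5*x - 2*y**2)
0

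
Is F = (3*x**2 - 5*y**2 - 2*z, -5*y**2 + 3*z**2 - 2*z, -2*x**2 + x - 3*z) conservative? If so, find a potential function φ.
No, ∇×F = (2 - 6*z, 4*x - 3, 10*y) ≠ 0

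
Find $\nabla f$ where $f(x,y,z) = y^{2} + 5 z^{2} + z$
(0, 2*y, 10*z + 1)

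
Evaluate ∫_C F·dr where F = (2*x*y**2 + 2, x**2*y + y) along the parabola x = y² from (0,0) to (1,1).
10/3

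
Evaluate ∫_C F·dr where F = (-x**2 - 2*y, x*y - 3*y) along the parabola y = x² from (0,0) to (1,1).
-21/10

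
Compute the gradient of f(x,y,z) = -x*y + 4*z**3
(-y, -x, 12*z**2)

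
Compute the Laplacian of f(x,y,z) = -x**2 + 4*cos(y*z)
-4*y**2*cos(y*z) - 4*z**2*cos(y*z) - 2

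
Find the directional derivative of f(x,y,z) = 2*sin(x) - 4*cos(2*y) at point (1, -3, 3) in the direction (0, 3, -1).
-12*sqrt(10)*sin(6)/5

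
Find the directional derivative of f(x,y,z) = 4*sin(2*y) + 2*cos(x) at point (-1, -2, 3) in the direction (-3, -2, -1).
-sqrt(14)*(8*cos(4) + 3*sin(1))/7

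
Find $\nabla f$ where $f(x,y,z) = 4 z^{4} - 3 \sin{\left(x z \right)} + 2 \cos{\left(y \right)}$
(-3*z*cos(x*z), -2*sin(y), -3*x*cos(x*z) + 16*z**3)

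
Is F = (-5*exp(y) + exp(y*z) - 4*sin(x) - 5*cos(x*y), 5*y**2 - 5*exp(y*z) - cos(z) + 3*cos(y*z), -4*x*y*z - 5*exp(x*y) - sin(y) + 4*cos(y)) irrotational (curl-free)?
No, ∇×F = (-4*x*z - 5*x*exp(x*y) + 5*y*exp(y*z) + 3*y*sin(y*z) - 4*sin(y) - sin(z) - cos(y), y*(4*z + 5*exp(x*y) + exp(y*z)), -5*x*sin(x*y) - z*exp(y*z) + 5*exp(y))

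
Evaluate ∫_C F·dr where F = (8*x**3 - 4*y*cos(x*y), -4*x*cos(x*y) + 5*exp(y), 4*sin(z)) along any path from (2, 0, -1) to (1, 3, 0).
-39 - 4*sin(3) + 4*cos(1) + 5*exp(3)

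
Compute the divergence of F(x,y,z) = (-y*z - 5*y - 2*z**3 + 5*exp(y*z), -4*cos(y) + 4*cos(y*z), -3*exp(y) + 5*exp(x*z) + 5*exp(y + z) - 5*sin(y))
5*x*exp(x*z) - 4*z*sin(y*z) + 5*exp(y + z) + 4*sin(y)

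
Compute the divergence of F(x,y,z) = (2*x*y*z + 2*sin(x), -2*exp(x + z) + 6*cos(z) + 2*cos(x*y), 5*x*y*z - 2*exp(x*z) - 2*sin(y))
5*x*y - 2*x*exp(x*z) - 2*x*sin(x*y) + 2*y*z + 2*cos(x)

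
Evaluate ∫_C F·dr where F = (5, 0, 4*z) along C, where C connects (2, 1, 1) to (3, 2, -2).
11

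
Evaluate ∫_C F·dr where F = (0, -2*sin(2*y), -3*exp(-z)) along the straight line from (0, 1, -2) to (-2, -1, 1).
3*(1 - exp(3))*exp(-1)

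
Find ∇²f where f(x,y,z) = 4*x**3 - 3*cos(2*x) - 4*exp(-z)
24*x + 12*cos(2*x) - 4*exp(-z)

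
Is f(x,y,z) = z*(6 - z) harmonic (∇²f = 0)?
No, ∇²f = -2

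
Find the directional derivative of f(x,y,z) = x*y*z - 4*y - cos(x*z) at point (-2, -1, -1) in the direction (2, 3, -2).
2*sqrt(17)*(-4 + sin(2))/17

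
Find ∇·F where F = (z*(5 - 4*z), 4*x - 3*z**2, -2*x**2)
0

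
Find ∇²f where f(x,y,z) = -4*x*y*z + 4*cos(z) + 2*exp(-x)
-4*cos(z) + 2*exp(-x)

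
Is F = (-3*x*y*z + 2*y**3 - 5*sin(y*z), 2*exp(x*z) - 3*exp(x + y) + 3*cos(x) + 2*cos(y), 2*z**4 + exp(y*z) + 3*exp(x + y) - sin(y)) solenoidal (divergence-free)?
No, ∇·F = -3*y*z + y*exp(y*z) + 8*z**3 - 3*exp(x + y) - 2*sin(y)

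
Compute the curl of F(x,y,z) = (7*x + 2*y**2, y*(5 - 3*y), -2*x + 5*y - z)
(5, 2, -4*y)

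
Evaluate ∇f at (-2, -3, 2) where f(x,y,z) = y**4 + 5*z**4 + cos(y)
(0, -108 + sin(3), 160)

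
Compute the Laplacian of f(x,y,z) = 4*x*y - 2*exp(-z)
-2*exp(-z)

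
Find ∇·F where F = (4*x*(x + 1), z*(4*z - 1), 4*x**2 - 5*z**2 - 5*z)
8*x - 10*z - 1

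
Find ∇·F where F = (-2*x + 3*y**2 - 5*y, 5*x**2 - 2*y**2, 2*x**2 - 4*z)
-4*y - 6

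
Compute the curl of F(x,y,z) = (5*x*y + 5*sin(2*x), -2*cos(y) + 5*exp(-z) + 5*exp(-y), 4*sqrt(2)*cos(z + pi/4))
(5*exp(-z), 0, -5*x)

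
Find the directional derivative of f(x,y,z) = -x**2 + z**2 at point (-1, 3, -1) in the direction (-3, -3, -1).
-4*sqrt(19)/19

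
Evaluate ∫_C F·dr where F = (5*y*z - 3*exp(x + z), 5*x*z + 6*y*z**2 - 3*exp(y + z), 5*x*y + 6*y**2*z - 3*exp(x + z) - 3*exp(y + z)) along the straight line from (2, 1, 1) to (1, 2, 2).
-3*exp(4) + 3*exp(2) + 55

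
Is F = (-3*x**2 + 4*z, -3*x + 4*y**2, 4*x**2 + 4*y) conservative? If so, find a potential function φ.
No, ∇×F = (4, 4 - 8*x, -3) ≠ 0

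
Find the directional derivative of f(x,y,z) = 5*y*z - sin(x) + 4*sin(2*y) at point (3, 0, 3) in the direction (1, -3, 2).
-sqrt(14)*(cos(3) + 69)/14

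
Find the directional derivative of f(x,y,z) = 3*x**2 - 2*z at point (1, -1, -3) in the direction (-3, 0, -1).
-8*sqrt(10)/5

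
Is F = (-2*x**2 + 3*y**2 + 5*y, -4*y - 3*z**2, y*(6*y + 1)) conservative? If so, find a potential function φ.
No, ∇×F = (12*y + 6*z + 1, 0, -6*y - 5) ≠ 0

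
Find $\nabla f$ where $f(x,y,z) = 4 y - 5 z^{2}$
(0, 4, -10*z)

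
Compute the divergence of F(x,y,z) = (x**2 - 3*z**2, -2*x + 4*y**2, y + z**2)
2*x + 8*y + 2*z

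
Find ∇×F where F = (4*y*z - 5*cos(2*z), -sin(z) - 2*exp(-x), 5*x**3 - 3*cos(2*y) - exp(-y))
(6*sin(2*y) + cos(z) + exp(-y), -15*x**2 + 4*y + 10*sin(2*z), -4*z + 2*exp(-x))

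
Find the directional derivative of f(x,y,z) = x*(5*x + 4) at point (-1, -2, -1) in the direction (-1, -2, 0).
6*sqrt(5)/5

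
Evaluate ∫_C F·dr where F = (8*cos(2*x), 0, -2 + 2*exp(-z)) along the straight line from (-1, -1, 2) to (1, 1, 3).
-2 - 2*exp(-3) + 2*exp(-2) + 8*sin(2)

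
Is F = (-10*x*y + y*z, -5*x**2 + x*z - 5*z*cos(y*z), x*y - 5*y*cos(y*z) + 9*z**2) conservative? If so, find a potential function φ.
Yes, F is conservative. φ = -5*x**2*y + x*y*z + 3*z**3 - 5*sin(y*z)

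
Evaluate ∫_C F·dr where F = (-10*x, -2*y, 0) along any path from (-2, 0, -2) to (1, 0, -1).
15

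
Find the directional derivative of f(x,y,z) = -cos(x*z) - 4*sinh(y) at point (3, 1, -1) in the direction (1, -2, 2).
-5*sin(3)/3 + 8*cosh(1)/3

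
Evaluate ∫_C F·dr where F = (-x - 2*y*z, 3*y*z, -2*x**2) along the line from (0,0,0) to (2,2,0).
-2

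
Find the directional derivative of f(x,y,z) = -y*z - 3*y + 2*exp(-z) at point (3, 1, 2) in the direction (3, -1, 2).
sqrt(14)*(-4 + 3*exp(2))*exp(-2)/14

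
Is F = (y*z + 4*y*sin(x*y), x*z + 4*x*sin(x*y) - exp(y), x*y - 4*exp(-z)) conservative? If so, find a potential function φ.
Yes, F is conservative. φ = x*y*z - exp(y) - 4*cos(x*y) + 4*exp(-z)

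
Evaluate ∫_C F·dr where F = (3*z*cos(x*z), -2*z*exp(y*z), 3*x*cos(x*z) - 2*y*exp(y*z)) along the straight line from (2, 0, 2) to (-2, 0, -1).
-3*sin(4) + 3*sin(2)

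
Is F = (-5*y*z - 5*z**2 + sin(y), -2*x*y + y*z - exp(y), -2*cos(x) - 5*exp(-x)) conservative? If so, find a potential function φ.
No, ∇×F = (-y, -5*y - 10*z - 2*sin(x) - 5*exp(-x), -2*y + 5*z - cos(y)) ≠ 0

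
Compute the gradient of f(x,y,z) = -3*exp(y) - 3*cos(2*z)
(0, -3*exp(y), 6*sin(2*z))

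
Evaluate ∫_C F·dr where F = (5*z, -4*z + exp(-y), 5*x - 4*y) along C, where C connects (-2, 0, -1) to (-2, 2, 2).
-45 - exp(-2)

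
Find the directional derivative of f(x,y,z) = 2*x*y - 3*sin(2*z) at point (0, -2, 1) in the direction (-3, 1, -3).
6*sqrt(19)*(3*cos(2) + 2)/19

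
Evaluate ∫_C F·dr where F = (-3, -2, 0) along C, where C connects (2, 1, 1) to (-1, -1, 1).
13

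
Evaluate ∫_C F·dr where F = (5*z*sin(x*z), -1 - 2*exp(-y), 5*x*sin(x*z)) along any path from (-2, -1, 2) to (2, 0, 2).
1 - 2*E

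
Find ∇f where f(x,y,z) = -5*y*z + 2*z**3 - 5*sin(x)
(-5*cos(x), -5*z, -5*y + 6*z**2)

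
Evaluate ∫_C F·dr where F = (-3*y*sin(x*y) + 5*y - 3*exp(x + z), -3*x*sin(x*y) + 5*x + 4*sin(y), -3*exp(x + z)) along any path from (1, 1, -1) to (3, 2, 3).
-3*exp(6) + cos(1) - 4*cos(2) + 3*cos(6) + 28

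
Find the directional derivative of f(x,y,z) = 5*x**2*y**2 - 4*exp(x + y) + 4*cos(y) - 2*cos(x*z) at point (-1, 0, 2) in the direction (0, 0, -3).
-2*sin(2)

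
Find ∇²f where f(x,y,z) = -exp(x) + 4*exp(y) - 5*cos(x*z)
5*x**2*cos(x*z) + 5*z**2*cos(x*z) - exp(x) + 4*exp(y)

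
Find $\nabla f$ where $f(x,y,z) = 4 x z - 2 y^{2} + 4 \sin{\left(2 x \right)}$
(4*z + 8*cos(2*x), -4*y, 4*x)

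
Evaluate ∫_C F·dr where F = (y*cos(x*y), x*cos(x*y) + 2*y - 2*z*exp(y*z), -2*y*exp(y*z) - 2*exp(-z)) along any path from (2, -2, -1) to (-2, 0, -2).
-6 - 2*E + sin(4) + 4*exp(2)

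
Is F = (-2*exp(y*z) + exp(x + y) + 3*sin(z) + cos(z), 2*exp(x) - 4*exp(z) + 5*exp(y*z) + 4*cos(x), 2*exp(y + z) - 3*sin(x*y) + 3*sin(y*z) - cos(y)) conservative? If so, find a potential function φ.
No, ∇×F = (-3*x*cos(x*y) - 5*y*exp(y*z) + 3*z*cos(y*z) + 4*exp(z) + 2*exp(y + z) + sin(y), -2*y*exp(y*z) + 3*y*cos(x*y) - sin(z) + 3*cos(z), 2*z*exp(y*z) + 2*exp(x) - exp(x + y) - 4*sin(x)) ≠ 0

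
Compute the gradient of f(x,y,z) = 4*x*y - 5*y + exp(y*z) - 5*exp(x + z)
(4*y - 5*exp(x + z), 4*x + z*exp(y*z) - 5, y*exp(y*z) - 5*exp(x + z))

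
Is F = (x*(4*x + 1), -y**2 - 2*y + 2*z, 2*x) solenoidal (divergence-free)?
No, ∇·F = 8*x - 2*y - 1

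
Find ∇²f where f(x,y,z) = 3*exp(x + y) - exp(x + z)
6*exp(x + y) - 2*exp(x + z)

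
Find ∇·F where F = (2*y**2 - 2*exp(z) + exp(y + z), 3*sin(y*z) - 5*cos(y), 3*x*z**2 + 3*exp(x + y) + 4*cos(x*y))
6*x*z + 3*z*cos(y*z) + 5*sin(y)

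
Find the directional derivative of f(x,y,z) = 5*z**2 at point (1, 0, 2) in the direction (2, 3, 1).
10*sqrt(14)/7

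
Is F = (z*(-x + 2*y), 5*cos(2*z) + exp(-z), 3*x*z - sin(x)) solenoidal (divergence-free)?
No, ∇·F = 3*x - z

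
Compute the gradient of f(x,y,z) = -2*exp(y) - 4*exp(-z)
(0, -2*exp(y), 4*exp(-z))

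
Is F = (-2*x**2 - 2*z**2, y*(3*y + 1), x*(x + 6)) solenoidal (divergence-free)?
No, ∇·F = -4*x + 6*y + 1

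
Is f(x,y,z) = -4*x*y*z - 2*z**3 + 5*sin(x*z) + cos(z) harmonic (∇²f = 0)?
No, ∇²f = -5*x**2*sin(x*z) - 5*z**2*sin(x*z) - 12*z - cos(z)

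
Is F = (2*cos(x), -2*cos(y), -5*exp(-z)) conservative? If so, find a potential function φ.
Yes, F is conservative. φ = 2*sin(x) - 2*sin(y) + 5*exp(-z)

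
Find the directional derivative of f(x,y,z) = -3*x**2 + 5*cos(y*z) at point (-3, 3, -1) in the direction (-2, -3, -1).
-18*sqrt(14)/7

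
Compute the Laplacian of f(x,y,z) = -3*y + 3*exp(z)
3*exp(z)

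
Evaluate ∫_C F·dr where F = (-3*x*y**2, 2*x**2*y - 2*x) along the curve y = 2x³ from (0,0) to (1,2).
-3/2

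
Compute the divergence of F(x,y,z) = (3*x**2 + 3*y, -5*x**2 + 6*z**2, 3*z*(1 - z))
6*x - 6*z + 3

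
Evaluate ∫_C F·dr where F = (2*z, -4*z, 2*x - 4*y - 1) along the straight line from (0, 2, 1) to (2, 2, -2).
19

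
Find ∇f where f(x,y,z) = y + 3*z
(0, 1, 3)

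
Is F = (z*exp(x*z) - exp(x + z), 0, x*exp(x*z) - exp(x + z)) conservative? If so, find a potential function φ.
Yes, F is conservative. φ = exp(x*z) - exp(x + z)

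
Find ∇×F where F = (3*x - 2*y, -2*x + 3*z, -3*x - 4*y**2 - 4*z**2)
(-8*y - 3, 3, 0)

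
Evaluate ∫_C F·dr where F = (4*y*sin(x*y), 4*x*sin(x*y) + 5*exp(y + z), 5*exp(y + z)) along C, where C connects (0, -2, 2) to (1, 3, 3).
-1 - 4*cos(3) + 5*exp(6)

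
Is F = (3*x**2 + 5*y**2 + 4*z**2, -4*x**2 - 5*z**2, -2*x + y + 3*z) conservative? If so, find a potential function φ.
No, ∇×F = (10*z + 1, 8*z + 2, -8*x - 10*y) ≠ 0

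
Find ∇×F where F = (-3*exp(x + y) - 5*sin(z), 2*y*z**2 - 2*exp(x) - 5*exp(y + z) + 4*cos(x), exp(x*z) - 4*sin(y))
(-4*y*z + 5*exp(y + z) - 4*cos(y), -z*exp(x*z) - 5*cos(z), -2*exp(x) + 3*exp(x + y) - 4*sin(x))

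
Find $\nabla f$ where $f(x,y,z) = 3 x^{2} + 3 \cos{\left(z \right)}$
(6*x, 0, -3*sin(z))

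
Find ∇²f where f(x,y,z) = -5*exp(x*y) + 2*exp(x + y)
-5*x**2*exp(x*y) - 5*y**2*exp(x*y) + 4*exp(x + y)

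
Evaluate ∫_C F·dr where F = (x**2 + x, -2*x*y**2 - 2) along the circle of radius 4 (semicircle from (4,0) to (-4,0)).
-64*pi - 128/3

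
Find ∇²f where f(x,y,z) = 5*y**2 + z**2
12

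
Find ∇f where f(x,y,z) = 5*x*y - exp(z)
(5*y, 5*x, -exp(z))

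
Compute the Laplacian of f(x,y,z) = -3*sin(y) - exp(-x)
3*sin(y) - exp(-x)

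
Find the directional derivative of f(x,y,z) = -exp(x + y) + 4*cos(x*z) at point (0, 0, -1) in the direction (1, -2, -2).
1/3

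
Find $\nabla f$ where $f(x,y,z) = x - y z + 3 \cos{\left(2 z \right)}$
(1, -z, -y - 6*sin(2*z))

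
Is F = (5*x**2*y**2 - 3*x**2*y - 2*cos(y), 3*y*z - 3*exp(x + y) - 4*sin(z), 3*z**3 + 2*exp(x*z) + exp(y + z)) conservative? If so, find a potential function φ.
No, ∇×F = (-3*y + exp(y + z) + 4*cos(z), -2*z*exp(x*z), -10*x**2*y + 3*x**2 - 3*exp(x + y) - 2*sin(y)) ≠ 0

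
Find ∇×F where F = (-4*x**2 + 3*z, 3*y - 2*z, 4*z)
(2, 3, 0)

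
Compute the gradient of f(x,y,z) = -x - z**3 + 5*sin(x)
(5*cos(x) - 1, 0, -3*z**2)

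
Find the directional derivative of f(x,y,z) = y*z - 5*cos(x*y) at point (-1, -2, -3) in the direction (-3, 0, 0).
10*sin(2)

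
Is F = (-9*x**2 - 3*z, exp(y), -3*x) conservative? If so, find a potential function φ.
Yes, F is conservative. φ = -3*x**3 - 3*x*z + exp(y)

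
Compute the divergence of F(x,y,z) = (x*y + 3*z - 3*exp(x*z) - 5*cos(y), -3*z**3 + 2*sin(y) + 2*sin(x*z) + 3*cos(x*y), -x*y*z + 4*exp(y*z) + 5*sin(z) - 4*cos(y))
-x*y - 3*x*sin(x*y) + 4*y*exp(y*z) + y - 3*z*exp(x*z) + 2*cos(y) + 5*cos(z)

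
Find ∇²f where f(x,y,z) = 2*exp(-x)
2*exp(-x)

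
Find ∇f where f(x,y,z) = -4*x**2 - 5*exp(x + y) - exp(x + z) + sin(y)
(-8*x - 5*exp(x + y) - exp(x + z), -5*exp(x + y) + cos(y), -exp(x + z))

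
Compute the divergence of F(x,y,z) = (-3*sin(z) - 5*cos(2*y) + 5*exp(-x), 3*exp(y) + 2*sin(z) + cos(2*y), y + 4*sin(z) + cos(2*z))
3*exp(y) - 2*sin(2*y) - 2*sin(2*z) + 4*cos(z) - 5*exp(-x)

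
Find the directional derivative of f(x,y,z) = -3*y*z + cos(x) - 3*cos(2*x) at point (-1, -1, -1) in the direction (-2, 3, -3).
sqrt(22)*(-sin(1) + 6*sin(2))/11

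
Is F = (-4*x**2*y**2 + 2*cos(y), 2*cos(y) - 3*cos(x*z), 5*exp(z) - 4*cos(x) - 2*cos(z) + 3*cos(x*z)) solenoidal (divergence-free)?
No, ∇·F = -8*x*y**2 - 3*x*sin(x*z) + 5*exp(z) - 2*sin(y) + 2*sin(z)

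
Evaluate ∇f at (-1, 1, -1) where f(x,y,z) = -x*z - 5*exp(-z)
(1, 0, 1 + 5*E)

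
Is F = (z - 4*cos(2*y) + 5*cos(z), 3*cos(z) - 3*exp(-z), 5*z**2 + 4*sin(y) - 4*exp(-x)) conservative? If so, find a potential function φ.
No, ∇×F = (3*sin(z) + 4*cos(y) - 3*exp(-z), -5*sin(z) + 1 - 4*exp(-x), -8*sin(2*y)) ≠ 0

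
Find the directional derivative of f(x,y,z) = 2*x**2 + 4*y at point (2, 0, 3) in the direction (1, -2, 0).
0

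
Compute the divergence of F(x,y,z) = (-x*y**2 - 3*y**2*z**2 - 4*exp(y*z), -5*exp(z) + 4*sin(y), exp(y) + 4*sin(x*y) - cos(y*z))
-y**2 + y*sin(y*z) + 4*cos(y)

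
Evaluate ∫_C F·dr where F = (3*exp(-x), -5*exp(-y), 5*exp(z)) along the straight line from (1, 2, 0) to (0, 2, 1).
-8 + 3*exp(-1) + 5*E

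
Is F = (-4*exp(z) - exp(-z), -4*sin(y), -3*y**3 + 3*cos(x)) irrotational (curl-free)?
No, ∇×F = (-9*y**2, -4*exp(z) + 3*sin(x) + exp(-z), 0)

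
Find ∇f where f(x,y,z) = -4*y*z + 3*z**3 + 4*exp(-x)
(-4*exp(-x), -4*z, -4*y + 9*z**2)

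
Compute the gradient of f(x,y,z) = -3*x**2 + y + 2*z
(-6*x, 1, 2)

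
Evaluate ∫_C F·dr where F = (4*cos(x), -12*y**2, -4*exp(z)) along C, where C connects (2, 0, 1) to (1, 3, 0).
-112 - 4*sin(2) + 4*sin(1) + 4*E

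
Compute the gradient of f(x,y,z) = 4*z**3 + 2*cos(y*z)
(0, -2*z*sin(y*z), -2*y*sin(y*z) + 12*z**2)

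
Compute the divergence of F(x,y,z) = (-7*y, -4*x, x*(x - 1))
0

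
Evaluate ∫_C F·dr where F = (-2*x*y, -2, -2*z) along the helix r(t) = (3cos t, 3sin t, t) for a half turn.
-pi**2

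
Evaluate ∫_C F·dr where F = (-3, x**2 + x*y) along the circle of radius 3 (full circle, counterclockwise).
0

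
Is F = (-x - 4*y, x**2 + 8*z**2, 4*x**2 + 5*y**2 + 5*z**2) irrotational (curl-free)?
No, ∇×F = (10*y - 16*z, -8*x, 2*x + 4)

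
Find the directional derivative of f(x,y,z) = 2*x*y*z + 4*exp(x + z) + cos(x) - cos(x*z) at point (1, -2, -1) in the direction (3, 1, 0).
11*sqrt(10)/5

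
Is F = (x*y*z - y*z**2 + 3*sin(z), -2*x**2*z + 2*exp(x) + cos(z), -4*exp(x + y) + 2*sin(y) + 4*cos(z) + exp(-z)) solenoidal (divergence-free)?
No, ∇·F = y*z - 4*sin(z) - exp(-z)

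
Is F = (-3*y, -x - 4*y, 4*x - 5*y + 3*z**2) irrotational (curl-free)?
No, ∇×F = (-5, -4, 2)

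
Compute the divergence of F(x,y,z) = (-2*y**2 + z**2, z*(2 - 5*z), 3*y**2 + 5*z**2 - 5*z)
10*z - 5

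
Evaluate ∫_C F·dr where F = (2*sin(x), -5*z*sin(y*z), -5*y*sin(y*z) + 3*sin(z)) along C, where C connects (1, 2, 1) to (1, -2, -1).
0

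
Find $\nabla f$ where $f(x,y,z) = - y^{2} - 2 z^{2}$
(0, -2*y, -4*z)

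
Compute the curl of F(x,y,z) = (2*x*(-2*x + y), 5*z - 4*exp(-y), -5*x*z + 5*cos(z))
(-5, 5*z, -2*x)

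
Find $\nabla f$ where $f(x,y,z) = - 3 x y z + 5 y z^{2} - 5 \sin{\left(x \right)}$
(-3*y*z - 5*cos(x), z*(-3*x + 5*z), y*(-3*x + 10*z))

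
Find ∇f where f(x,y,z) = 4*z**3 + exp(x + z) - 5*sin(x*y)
(-5*y*cos(x*y) + exp(x + z), -5*x*cos(x*y), 12*z**2 + exp(x + z))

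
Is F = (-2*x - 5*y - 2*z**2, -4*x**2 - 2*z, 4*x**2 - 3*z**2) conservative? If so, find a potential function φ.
No, ∇×F = (2, -8*x - 4*z, 5 - 8*x) ≠ 0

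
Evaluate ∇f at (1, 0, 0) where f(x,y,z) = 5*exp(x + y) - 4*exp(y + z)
(5*E, -4 + 5*E, -4)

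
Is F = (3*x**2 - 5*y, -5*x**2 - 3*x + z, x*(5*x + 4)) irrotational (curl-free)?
No, ∇×F = (-1, -10*x - 4, 2 - 10*x)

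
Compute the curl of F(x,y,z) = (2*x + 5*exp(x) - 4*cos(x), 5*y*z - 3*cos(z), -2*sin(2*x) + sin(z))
(-5*y - 3*sin(z), 4*cos(2*x), 0)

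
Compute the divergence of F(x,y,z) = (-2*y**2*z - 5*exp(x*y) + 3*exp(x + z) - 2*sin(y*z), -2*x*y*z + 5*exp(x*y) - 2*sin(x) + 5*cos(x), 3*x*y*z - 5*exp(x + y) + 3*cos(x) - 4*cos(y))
3*x*y - 2*x*z + 5*x*exp(x*y) - 5*y*exp(x*y) + 3*exp(x + z)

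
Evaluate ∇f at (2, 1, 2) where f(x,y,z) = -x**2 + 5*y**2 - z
(-4, 10, -1)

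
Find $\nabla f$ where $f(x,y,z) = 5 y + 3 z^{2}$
(0, 5, 6*z)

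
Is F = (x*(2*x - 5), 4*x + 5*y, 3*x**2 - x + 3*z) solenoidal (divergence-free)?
No, ∇·F = 4*x + 3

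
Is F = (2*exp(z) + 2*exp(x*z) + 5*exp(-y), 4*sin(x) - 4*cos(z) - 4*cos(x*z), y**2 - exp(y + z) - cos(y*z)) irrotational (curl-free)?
No, ∇×F = (-4*x*sin(x*z) + 2*y + z*sin(y*z) - exp(y + z) - 4*sin(z), 2*x*exp(x*z) + 2*exp(z), 4*z*sin(x*z) + 4*cos(x) + 5*exp(-y))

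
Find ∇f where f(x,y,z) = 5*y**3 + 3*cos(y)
(0, 15*y**2 - 3*sin(y), 0)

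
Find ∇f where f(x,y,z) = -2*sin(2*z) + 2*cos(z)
(0, 0, -2*sin(z) - 4*cos(2*z))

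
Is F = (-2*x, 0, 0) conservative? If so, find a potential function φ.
Yes, F is conservative. φ = -x**2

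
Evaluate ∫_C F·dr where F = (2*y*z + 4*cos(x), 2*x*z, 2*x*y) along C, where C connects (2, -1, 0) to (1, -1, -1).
-4*sin(2) + 2 + 4*sin(1)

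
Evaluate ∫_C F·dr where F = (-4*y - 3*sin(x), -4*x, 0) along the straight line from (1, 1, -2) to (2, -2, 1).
-3*cos(1) + 3*cos(2) + 20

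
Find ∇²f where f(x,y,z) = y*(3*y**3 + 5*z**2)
2*y*(18*y + 5)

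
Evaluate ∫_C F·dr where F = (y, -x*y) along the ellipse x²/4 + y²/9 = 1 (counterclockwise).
-6*pi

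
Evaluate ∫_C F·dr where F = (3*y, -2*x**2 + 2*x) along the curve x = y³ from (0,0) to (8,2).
52/7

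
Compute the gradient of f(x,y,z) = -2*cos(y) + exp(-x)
(-exp(-x), 2*sin(y), 0)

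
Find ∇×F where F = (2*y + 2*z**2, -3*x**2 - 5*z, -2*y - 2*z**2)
(3, 4*z, -6*x - 2)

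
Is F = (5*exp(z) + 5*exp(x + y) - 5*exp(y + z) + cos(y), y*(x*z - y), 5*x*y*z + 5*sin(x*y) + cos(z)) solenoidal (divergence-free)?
No, ∇·F = 5*x*y + x*z - 2*y + 5*exp(x + y) - sin(z)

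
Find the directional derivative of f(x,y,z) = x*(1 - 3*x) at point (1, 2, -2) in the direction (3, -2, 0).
-15*sqrt(13)/13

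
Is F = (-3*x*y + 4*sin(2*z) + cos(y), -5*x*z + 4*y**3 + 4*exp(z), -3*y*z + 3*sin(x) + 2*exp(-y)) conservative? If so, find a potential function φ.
No, ∇×F = (5*x - 3*z - 4*exp(z) - 2*exp(-y), -3*cos(x) + 8*cos(2*z), 3*x - 5*z + sin(y)) ≠ 0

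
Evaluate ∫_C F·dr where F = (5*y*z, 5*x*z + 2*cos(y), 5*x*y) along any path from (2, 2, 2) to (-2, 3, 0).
-40 - 2*sin(2) + 2*sin(3)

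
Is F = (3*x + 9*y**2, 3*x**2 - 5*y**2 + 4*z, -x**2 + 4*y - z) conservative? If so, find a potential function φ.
No, ∇×F = (0, 2*x, 6*x - 18*y) ≠ 0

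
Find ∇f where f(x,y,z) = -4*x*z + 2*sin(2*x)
(-4*z + 4*cos(2*x), 0, -4*x)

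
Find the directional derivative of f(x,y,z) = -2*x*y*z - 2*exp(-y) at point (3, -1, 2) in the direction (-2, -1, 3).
sqrt(14)*(11 - E)/7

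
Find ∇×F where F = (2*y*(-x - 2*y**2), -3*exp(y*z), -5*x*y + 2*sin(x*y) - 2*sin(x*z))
(2*x*cos(x*y) - 5*x + 3*y*exp(y*z), -2*y*cos(x*y) + 5*y + 2*z*cos(x*z), 2*x + 12*y**2)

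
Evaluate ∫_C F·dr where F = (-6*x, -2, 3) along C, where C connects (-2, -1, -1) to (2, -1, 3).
12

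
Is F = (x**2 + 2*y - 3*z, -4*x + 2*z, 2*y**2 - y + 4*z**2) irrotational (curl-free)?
No, ∇×F = (4*y - 3, -3, -6)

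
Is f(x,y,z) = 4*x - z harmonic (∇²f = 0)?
Yes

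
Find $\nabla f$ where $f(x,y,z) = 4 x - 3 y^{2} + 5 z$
(4, -6*y, 5)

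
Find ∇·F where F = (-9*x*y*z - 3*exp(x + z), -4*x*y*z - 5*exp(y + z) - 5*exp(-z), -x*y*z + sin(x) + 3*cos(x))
-x*y - 4*x*z - 9*y*z - 3*exp(x + z) - 5*exp(y + z)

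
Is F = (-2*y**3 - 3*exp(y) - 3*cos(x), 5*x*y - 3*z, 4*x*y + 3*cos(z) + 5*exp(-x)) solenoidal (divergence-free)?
No, ∇·F = 5*x + 3*sin(x) - 3*sin(z)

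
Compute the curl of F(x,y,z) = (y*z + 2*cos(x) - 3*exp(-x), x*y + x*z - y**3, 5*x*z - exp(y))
(-x - exp(y), y - 5*z, y)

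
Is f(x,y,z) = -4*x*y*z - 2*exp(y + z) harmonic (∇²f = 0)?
No, ∇²f = -4*exp(y + z)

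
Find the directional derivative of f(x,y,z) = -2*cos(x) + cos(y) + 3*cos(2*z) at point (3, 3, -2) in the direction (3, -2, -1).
sqrt(14)*(4*sin(3) - 3*sin(4))/7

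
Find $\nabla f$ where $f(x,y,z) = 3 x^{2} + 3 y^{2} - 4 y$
(6*x, 6*y - 4, 0)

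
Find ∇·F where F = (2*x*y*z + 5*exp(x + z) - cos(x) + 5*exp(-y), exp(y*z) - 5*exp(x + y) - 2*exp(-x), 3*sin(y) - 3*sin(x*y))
2*y*z + z*exp(y*z) - 5*exp(x + y) + 5*exp(x + z) + sin(x)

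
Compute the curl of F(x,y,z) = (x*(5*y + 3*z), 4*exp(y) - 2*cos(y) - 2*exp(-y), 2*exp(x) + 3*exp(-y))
(-3*exp(-y), 3*x - 2*exp(x), -5*x)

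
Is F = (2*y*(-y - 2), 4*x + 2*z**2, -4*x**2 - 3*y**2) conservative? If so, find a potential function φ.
No, ∇×F = (-6*y - 4*z, 8*x, 4*y + 8) ≠ 0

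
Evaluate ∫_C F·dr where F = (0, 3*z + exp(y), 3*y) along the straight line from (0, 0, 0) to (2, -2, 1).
-7 + exp(-2)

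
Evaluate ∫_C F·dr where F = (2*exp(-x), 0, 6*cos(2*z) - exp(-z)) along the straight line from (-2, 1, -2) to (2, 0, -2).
4*sinh(2)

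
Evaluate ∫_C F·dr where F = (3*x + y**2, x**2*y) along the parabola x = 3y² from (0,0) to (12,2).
336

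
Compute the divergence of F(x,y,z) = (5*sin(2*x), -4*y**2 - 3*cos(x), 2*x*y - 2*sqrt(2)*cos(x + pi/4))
-8*y + 10*cos(2*x)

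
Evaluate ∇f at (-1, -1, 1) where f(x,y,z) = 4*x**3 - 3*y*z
(12, -3, 3)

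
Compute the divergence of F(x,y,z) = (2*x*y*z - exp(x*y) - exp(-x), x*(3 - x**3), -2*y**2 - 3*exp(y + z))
2*y*z - y*exp(x*y) - 3*exp(y + z) + exp(-x)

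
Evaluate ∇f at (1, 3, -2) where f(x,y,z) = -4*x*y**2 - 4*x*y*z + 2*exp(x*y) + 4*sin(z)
(-12 + 6*exp(3), -16 + 2*exp(3), -12 + 4*cos(2))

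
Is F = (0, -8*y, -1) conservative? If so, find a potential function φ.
Yes, F is conservative. φ = -4*y**2 - z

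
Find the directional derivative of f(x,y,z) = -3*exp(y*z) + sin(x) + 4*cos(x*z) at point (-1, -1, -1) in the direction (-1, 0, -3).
-sqrt(10)*(cos(1) + 16*sin(1) + 9*E)/10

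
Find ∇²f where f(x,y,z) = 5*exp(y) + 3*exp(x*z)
3*x**2*exp(x*z) + 3*z**2*exp(x*z) + 5*exp(y)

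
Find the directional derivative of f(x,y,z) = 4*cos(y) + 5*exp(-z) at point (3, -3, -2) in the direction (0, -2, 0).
-4*sin(3)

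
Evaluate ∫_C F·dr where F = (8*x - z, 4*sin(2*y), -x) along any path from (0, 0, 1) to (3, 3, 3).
29 - 2*cos(6)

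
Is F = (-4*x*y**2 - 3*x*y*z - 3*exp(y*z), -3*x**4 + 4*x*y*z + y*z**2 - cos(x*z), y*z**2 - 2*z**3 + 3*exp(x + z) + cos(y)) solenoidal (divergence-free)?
No, ∇·F = 4*x*z - 4*y**2 - y*z - 5*z**2 + 3*exp(x + z)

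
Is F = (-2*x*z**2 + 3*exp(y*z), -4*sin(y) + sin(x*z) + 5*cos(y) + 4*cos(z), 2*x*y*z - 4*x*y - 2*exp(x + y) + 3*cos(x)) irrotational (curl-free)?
No, ∇×F = (2*x*z - x*cos(x*z) - 4*x - 2*exp(x + y) + 4*sin(z), -4*x*z - 2*y*z + 3*y*exp(y*z) + 4*y + 2*exp(x + y) + 3*sin(x), z*(-3*exp(y*z) + cos(x*z)))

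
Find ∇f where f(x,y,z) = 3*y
(0, 3, 0)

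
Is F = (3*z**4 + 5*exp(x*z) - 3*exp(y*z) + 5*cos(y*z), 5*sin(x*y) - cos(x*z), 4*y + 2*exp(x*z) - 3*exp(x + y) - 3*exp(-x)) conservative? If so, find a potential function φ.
No, ∇×F = (-x*sin(x*z) - 3*exp(x + y) + 4, 5*x*exp(x*z) - 3*y*exp(y*z) - 5*y*sin(y*z) + 12*z**3 - 2*z*exp(x*z) + 3*exp(x + y) - 3*exp(-x), 5*y*cos(x*y) + 3*z*exp(y*z) + z*sin(x*z) + 5*z*sin(y*z)) ≠ 0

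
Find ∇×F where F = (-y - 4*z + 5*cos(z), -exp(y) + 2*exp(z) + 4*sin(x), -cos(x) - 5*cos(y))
(-2*exp(z) + 5*sin(y), -sin(x) - 5*sin(z) - 4, 4*cos(x) + 1)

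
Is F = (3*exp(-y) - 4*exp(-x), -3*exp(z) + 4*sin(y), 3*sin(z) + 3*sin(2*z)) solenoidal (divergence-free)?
No, ∇·F = 4*cos(y) + 3*cos(z) + 6*cos(2*z) + 4*exp(-x)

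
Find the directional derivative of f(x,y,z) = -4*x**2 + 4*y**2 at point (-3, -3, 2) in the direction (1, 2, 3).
-12*sqrt(14)/7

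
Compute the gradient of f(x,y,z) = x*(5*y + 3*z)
(5*y + 3*z, 5*x, 3*x)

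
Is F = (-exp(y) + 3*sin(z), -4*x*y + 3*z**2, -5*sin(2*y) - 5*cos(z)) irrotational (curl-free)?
No, ∇×F = (-6*z - 10*cos(2*y), 3*cos(z), -4*y + exp(y))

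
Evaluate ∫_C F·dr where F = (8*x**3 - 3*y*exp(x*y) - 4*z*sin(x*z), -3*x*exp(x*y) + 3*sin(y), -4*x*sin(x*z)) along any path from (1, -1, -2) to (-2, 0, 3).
3*exp(-1) + 3*cos(1) - 4*cos(2) + 4*cos(6) + 24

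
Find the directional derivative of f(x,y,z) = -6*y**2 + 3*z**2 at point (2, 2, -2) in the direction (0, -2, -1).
12*sqrt(5)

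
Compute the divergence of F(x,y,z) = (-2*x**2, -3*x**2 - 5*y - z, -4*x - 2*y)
-4*x - 5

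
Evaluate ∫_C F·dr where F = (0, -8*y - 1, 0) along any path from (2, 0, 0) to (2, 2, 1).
-18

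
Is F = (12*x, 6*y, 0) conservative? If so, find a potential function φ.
Yes, F is conservative. φ = 6*x**2 + 3*y**2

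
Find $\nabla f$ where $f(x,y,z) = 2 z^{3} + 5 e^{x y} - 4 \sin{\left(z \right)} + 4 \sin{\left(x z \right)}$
(5*y*exp(x*y) + 4*z*cos(x*z), 5*x*exp(x*y), 4*x*cos(x*z) + 6*z**2 - 4*cos(z))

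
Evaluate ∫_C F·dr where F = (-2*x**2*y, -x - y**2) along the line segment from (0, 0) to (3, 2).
-98/3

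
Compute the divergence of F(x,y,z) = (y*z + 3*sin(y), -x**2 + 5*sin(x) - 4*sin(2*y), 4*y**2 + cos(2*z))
-2*sin(2*z) - 8*cos(2*y)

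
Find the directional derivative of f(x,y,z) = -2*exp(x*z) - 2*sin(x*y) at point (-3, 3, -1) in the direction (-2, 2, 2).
4*sqrt(3)*(3*cos(9) + exp(3))/3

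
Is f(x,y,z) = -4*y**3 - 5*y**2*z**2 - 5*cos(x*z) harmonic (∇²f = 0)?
No, ∇²f = 5*x**2*cos(x*z) - 10*y**2 - 24*y + 5*z**2*cos(x*z) - 10*z**2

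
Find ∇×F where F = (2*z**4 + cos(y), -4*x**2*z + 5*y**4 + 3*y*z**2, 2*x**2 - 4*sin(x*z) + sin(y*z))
(4*x**2 - 6*y*z + z*cos(y*z), -4*x + 8*z**3 + 4*z*cos(x*z), -8*x*z + sin(y))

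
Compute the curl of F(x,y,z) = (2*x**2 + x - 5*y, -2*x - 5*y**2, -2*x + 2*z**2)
(0, 2, 3)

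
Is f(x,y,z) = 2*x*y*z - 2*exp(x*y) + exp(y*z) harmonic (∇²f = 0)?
No, ∇²f = -2*x**2*exp(x*y) - 2*y**2*exp(x*y) + y**2*exp(y*z) + z**2*exp(y*z)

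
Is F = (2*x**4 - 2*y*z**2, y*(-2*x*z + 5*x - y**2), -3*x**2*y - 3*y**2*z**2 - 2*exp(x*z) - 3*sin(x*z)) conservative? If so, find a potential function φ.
No, ∇×F = (-3*x**2 + 2*x*y - 6*y*z**2, 6*x*y - 4*y*z + 2*z*exp(x*z) + 3*z*cos(x*z), -y*(2*z - 5) + 2*z**2) ≠ 0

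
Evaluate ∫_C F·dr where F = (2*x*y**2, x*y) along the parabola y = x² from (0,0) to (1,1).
11/15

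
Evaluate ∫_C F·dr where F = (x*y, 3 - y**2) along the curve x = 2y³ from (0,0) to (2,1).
92/21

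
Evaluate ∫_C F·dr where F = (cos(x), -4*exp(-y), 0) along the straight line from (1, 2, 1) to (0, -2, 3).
-sin(1) + 8*sinh(2)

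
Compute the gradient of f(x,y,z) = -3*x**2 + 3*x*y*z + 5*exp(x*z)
(-6*x + 3*y*z + 5*z*exp(x*z), 3*x*z, x*(3*y + 5*exp(x*z)))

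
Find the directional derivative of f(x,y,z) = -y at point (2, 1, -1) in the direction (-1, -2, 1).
sqrt(6)/3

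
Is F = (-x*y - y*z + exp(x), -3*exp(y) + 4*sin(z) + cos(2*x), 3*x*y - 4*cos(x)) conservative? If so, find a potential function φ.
No, ∇×F = (3*x - 4*cos(z), -4*y - 4*sin(x), x + z - 2*sin(2*x)) ≠ 0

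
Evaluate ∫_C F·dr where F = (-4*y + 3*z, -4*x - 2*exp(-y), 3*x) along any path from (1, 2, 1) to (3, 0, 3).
34 - 2*exp(-2)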